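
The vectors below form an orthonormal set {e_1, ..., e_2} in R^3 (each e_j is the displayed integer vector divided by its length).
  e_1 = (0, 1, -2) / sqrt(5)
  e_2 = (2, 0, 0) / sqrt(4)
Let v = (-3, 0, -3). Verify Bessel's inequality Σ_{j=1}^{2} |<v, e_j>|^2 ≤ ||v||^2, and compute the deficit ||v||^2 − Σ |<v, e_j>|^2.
Σ |<v, e_j>|^2 = 81/5; ||v||^2 = 18; deficit = 9/5

Write each e_j = u_j / sqrt(<u_j, u_j>) where u_j is the displayed integer vector. Then <v, e_j> = <v, u_j> / sqrt(<u_j, u_j>), so |<v, e_j>|^2 = <v, u_j>^2 / <u_j, u_j>.
Coefficients: <v, e_1> = 6/sqrt(5), <v, e_2> = -6/sqrt(4).
Square and sum: Σ |<v, e_j>|^2 = 81/5.
Compute ||v||^2 = v·v = 18.
Deficit = 18 − 81/5 = 9/5 ≥ 0, confirming Bessel's inequality. (The deficit equals ||v − Σ <v,e_j> e_j||^2, the squared distance from v to span{e_j}.)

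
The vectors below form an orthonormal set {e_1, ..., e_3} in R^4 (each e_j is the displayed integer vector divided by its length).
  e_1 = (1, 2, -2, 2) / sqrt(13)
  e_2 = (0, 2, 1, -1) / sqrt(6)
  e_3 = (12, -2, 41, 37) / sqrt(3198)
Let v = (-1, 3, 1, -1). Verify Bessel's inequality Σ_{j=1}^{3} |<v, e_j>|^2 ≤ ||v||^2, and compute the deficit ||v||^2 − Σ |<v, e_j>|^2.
Σ |<v, e_j>|^2 = 443/41; ||v||^2 = 12; deficit = 49/41

Write each e_j = u_j / sqrt(<u_j, u_j>) where u_j is the displayed integer vector. Then <v, e_j> = <v, u_j> / sqrt(<u_j, u_j>), so |<v, e_j>|^2 = <v, u_j>^2 / <u_j, u_j>.
Coefficients: <v, e_1> = 1/sqrt(13), <v, e_2> = 8/sqrt(6), <v, e_3> = -14/sqrt(3198).
Square and sum: Σ |<v, e_j>|^2 = 443/41.
Compute ||v||^2 = v·v = 12.
Deficit = 12 − 443/41 = 49/41 ≥ 0, confirming Bessel's inequality. (The deficit equals ||v − Σ <v,e_j> e_j||^2, the squared distance from v to span{e_j}.)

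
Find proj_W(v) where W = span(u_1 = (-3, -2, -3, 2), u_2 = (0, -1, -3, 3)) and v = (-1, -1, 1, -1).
proj_W(v) = (-51/41, -8/41, 27/41, -44/41)

Set up U = [u_1 | ... | u_2] ∈ R^(4×2). The projector onto W = col(U) is P = U (U^T U)^(-1) U^T.
Compute U^T U =
  [26, 17]
  [17, 19],
and U^T v = (0, -5).
Solve U^T U · c = U^T v for the coefficients: c = (17/41, -26/41). The projection is proj_W(v) = U c.
Check: (v - proj_W(v)) · u_1 = 0  (should be 0).
Check: (v - proj_W(v)) · u_2 = 0  (should be 0).
Result: proj_W(v) = (-51/41, -8/41, 27/41, -44/41).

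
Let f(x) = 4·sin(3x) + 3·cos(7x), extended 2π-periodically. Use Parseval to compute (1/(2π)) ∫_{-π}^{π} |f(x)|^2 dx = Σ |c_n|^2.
Σ |c_n|^2 = 25/2

Expand |f|^2 and use orthogonality of {sin(nx), cos(mx)} on [-π, π]:
  ∫_{-π}^{π} sin(nx)^2 dx = π, ∫ cos(mx)^2 dx = π, and cross terms integrate to 0.
So ∫_{-π}^{π} f(x)^2 dx = 4^2 · π + 3^2 · π = (16 + 9)π.
Divide by 2π: (16 + 9)/2 = 25/2.
By Parseval, this equals Σ |c_n|^2.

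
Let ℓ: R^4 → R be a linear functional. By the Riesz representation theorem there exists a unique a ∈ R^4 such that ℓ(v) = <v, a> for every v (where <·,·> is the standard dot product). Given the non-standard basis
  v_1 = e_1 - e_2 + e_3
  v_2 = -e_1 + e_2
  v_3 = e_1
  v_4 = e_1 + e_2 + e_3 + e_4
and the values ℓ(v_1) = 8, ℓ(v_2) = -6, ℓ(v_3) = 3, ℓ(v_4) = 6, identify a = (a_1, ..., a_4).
a = (3, -3, 2, 4)

Write a = (a_1, ..., a_4) in the standard basis. For each basis vector v_i, ℓ(v_i) = <v_i, a> is a linear equation in the a_j's. Collect the n equations into a matrix system V a = ℓ, where row i of V is v_i (expressed in the standard basis). Since V is invertible (lower-triangular with 1s on the diagonal, up to permutation), solve by back-substitution:
  V =
[[1, -1, 1, 0],
 [-1, 1, 0, 0],
 [1, 0, 0, 0],
 [1, 1, 1, 1]]
  V a = (8, -6, 3, 6)
Solving gives a = (3, -3, 2, 4).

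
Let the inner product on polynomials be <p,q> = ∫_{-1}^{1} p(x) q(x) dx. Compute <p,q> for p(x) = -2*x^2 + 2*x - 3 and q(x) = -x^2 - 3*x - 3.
<p,q> = 104/5

Expand the product: p(x)·q(x) = 2*x^4 + 4*x^3 + 3*x^2 + 3*x + 9.
∫_{-1}^{1} of each monomial x^k gives [2/(k+1) if k even, 0 if k odd]. Integrating term-by-term (or equivalently evaluating the antiderivative F(x) = 2*x^5/5 + x^4 + x^3 + 3*x^2/2 + 9*x at the endpoints):
  F(1) − F(−1) = 129/10 − (-79/10) = 104/5.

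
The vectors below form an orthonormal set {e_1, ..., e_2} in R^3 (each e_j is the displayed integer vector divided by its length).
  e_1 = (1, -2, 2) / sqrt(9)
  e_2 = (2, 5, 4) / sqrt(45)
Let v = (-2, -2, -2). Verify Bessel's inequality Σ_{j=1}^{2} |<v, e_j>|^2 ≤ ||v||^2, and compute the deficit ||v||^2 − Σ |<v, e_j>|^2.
Σ |<v, e_j>|^2 = 56/5; ||v||^2 = 12; deficit = 4/5

Write each e_j = u_j / sqrt(<u_j, u_j>) where u_j is the displayed integer vector. Then <v, e_j> = <v, u_j> / sqrt(<u_j, u_j>), so |<v, e_j>|^2 = <v, u_j>^2 / <u_j, u_j>.
Coefficients: <v, e_1> = -2/sqrt(9), <v, e_2> = -22/sqrt(45).
Square and sum: Σ |<v, e_j>|^2 = 56/5.
Compute ||v||^2 = v·v = 12.
Deficit = 12 − 56/5 = 4/5 ≥ 0, confirming Bessel's inequality. (The deficit equals ||v − Σ <v,e_j> e_j||^2, the squared distance from v to span{e_j}.)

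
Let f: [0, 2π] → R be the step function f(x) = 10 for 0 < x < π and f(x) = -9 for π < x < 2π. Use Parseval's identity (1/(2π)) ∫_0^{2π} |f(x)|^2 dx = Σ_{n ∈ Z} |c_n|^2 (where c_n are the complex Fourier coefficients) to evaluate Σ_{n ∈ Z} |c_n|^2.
Σ |c_n|^2 = 181/2

Parseval equates the L^2 energy of f (normalised by 1/(2π)) with the ℓ^2 sum of its Fourier coefficients: (1/(2π)) ∫_0^{2π} |f|^2 = Σ |c_n|^2.
Compute the left side: (1/(2π)) [∫_0^π 10^2 dx + ∫_π^{2π} (-9)^2 dx] = (1/(2π)) · (100π + 81π) = (100 + 81)/2 = 181/2.
So Σ_{n ∈ Z} |c_n|^2 = 181/2.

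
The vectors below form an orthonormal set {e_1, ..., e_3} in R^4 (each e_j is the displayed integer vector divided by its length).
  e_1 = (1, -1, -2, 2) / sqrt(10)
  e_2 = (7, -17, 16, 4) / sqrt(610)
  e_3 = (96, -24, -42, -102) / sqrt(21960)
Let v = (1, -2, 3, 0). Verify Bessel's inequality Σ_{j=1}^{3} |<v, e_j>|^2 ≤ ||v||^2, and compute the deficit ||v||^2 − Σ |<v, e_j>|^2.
Σ |<v, e_j>|^2 = 139/10; ||v||^2 = 14; deficit = 1/10

Write each e_j = u_j / sqrt(<u_j, u_j>) where u_j is the displayed integer vector. Then <v, e_j> = <v, u_j> / sqrt(<u_j, u_j>), so |<v, e_j>|^2 = <v, u_j>^2 / <u_j, u_j>.
Coefficients: <v, e_1> = -3/sqrt(10), <v, e_2> = 89/sqrt(610), <v, e_3> = 18/sqrt(21960).
Square and sum: Σ |<v, e_j>|^2 = 139/10.
Compute ||v||^2 = v·v = 14.
Deficit = 14 − 139/10 = 1/10 ≥ 0, confirming Bessel's inequality. (The deficit equals ||v − Σ <v,e_j> e_j||^2, the squared distance from v to span{e_j}.)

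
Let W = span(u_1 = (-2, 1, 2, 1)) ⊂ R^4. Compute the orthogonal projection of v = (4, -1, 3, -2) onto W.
proj_W(v) = (1, -1/2, -1, -1/2)

Set up U = [u_1 | ... | u_1] ∈ R^(4×1). The projector onto W = col(U) is P = U (U^T U)^(-1) U^T.
Compute U^T U =
  [10],
and U^T v = (-5).
Solve U^T U · c = U^T v for the coefficients: c = (-1/2). The projection is proj_W(v) = U c.
Check: (v - proj_W(v)) · u_1 = 0  (should be 0).
Result: proj_W(v) = (1, -1/2, -1, -1/2).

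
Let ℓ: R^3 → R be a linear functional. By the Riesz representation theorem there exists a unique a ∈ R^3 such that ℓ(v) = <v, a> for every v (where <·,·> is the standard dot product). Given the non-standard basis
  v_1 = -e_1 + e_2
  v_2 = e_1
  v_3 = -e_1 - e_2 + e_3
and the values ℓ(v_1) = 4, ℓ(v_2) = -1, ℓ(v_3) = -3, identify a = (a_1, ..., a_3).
a = (-1, 3, -1)

Write a = (a_1, ..., a_3) in the standard basis. For each basis vector v_i, ℓ(v_i) = <v_i, a> is a linear equation in the a_j's. Collect the n equations into a matrix system V a = ℓ, where row i of V is v_i (expressed in the standard basis). Since V is invertible (lower-triangular with 1s on the diagonal, up to permutation), solve by back-substitution:
  V =
[[-1, 1, 0],
 [1, 0, 0],
 [-1, -1, 1]]
  V a = (4, -1, -3)
Solving gives a = (-1, 3, -1).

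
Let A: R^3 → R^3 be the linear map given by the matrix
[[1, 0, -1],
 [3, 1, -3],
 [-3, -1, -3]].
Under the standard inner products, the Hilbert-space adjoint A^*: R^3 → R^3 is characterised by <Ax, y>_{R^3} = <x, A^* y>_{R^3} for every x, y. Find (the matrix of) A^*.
A^* = A^T =
[[1, 3, -3],
 [0, 1, -1],
 [-1, -3, -3]]

For real matrices with standard dot products, the defining identity <Ax, y> = <x, A^* y> gives (Ax)^T y = x^T (A^*) y, i.e. x^T A^T y = x^T (A^*) y. Since this holds for all x, y, we must have A^* = A^T. Therefore
A^* =
[[1, 3, -3],
 [0, 1, -1],
 [-1, -3, -3]].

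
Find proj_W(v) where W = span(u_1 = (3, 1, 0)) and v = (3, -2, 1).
proj_W(v) = (21/10, 7/10, 0)

Set up U = [u_1 | ... | u_1] ∈ R^(3×1). The projector onto W = col(U) is P = U (U^T U)^(-1) U^T.
Compute U^T U =
  [10],
and U^T v = (7).
Solve U^T U · c = U^T v for the coefficients: c = (7/10). The projection is proj_W(v) = U c.
Check: (v - proj_W(v)) · u_1 = 0  (should be 0).
Result: proj_W(v) = (21/10, 7/10, 0).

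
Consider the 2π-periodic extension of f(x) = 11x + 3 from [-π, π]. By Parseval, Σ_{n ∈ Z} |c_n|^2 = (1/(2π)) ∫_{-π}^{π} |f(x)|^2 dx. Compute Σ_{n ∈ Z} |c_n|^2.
Σ |c_n|^2 = 121π^2/3 + 9

Expand and integrate term by term over [-π, π]:
  ∫ (11x)^2 dx = 121·(2π^3/3); ∫ 2·11·(3)·x dx = 0 (odd integrand); ∫ 3^2 dx = 9·2π.
So (1/(2π)) ∫_{-π}^{π} (11x + 3)^2 dx = 121π^2/3 + 9 = 121π^2/3 + 9.
Parseval ⇒ Σ |c_n|^2 = 121π^2/3 + 9.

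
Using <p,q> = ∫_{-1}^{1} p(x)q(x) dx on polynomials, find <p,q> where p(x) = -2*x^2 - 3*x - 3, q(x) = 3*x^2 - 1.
<p,q> = -16/15

Expand the product: p(x)·q(x) = -6*x^4 - 9*x^3 - 7*x^2 + 3*x + 3.
∫_{-1}^{1} of each monomial x^k gives [2/(k+1) if k even, 0 if k odd]. Integrating term-by-term (or equivalently evaluating the antiderivative F(x) = -6*x^5/5 - 9*x^4/4 - 7*x^3/3 + 3*x^2/2 + 3*x at the endpoints):
  F(1) − F(−1) = -77/60 − (-13/60) = -16/15.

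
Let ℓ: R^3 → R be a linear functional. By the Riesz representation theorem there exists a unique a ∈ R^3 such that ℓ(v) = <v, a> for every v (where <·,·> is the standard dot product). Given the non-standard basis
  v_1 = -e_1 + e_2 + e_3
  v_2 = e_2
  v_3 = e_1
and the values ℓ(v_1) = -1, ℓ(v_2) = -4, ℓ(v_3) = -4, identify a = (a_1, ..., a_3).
a = (-4, -4, -1)

Write a = (a_1, ..., a_3) in the standard basis. For each basis vector v_i, ℓ(v_i) = <v_i, a> is a linear equation in the a_j's. Collect the n equations into a matrix system V a = ℓ, where row i of V is v_i (expressed in the standard basis). Since V is invertible (lower-triangular with 1s on the diagonal, up to permutation), solve by back-substitution:
  V =
[[-1, 1, 1],
 [0, 1, 0],
 [1, 0, 0]]
  V a = (-1, -4, -4)
Solving gives a = (-4, -4, -1).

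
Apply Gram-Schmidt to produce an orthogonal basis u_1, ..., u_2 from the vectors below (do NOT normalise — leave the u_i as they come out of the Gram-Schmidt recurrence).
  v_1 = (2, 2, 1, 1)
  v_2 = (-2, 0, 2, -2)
Orthogonal basis:
  u_1 = (2, 2, 1, 1)
  u_2 = (-6/5, 4/5, 12/5, -8/5)

Apply the Gram-Schmidt recurrence
  u_1 = v_1
  u_i = v_i − Σ_{j<i} ((v_i · u_j) / (u_j · u_j)) · u_j.

Step by step this gives:
  u_1 = (2, 2, 1, 1)
  u_2 = (-6/5, 4/5, 12/5, -8/5)

Orthogonality check:
  u_2 · u_1 = 0 (should be 0)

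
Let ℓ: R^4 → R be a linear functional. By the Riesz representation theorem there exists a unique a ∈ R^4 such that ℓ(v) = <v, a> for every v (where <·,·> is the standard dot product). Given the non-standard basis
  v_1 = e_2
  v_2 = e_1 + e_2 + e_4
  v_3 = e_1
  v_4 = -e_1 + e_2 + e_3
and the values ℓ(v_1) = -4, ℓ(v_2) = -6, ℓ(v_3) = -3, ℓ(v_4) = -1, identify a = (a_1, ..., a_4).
a = (-3, -4, 0, 1)

Write a = (a_1, ..., a_4) in the standard basis. For each basis vector v_i, ℓ(v_i) = <v_i, a> is a linear equation in the a_j's. Collect the n equations into a matrix system V a = ℓ, where row i of V is v_i (expressed in the standard basis). Since V is invertible (lower-triangular with 1s on the diagonal, up to permutation), solve by back-substitution:
  V =
[[0, 1, 0, 0],
 [1, 1, 0, 1],
 [1, 0, 0, 0],
 [-1, 1, 1, 0]]
  V a = (-4, -6, -3, -1)
Solving gives a = (-3, -4, 0, 1).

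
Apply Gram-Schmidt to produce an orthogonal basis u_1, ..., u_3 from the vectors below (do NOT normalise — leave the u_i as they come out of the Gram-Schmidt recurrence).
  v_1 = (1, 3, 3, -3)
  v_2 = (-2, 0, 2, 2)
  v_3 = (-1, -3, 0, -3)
Orthogonal basis:
  u_1 = (1, 3, 3, -3)
  u_2 = (-27/14, 3/14, 31/14, 25/14)
  u_3 = (-135/83, -234/83, 72/83, -207/83)

Apply the Gram-Schmidt recurrence
  u_1 = v_1
  u_i = v_i − Σ_{j<i} ((v_i · u_j) / (u_j · u_j)) · u_j.

Step by step this gives:
  u_1 = (1, 3, 3, -3)
  u_2 = (-27/14, 3/14, 31/14, 25/14)
  u_3 = (-135/83, -234/83, 72/83, -207/83)

Orthogonality check:
  u_2 · u_1 = 0 (should be 0)
  u_3 · u_1 = 0 (should be 0)
  u_3 · u_2 = 0 (should be 0)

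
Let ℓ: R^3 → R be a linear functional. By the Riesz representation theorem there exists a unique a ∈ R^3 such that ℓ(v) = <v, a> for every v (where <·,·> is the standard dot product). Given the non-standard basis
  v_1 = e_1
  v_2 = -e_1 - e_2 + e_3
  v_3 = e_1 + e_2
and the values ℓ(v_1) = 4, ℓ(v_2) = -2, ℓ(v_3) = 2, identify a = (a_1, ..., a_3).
a = (4, -2, 0)

Write a = (a_1, ..., a_3) in the standard basis. For each basis vector v_i, ℓ(v_i) = <v_i, a> is a linear equation in the a_j's. Collect the n equations into a matrix system V a = ℓ, where row i of V is v_i (expressed in the standard basis). Since V is invertible (lower-triangular with 1s on the diagonal, up to permutation), solve by back-substitution:
  V =
[[1, 0, 0],
 [-1, -1, 1],
 [1, 1, 0]]
  V a = (4, -2, 2)
Solving gives a = (4, -2, 0).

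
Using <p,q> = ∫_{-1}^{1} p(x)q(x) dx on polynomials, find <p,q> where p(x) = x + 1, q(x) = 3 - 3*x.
<p,q> = 4

Expand the product: p(x)·q(x) = 3 - 3*x^2.
∫_{-1}^{1} of each monomial x^k gives [2/(k+1) if k even, 0 if k odd]. Integrating term-by-term (or equivalently evaluating the antiderivative F(x) = -x^3 + 3*x at the endpoints):
  F(1) − F(−1) = 2 − (-2) = 4.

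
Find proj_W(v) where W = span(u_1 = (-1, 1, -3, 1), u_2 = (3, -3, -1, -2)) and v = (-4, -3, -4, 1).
proj_W(v) = (-143/251, 143/251, -1009/251, 201/251)

Set up U = [u_1 | ... | u_2] ∈ R^(4×2). The projector onto W = col(U) is P = U (U^T U)^(-1) U^T.
Compute U^T U =
  [12, -5]
  [-5, 23],
and U^T v = (14, -1).
Solve U^T U · c = U^T v for the coefficients: c = (317/251, 58/251). The projection is proj_W(v) = U c.
Check: (v - proj_W(v)) · u_1 = 0  (should be 0).
Check: (v - proj_W(v)) · u_2 = 0  (should be 0).
Result: proj_W(v) = (-143/251, 143/251, -1009/251, 201/251).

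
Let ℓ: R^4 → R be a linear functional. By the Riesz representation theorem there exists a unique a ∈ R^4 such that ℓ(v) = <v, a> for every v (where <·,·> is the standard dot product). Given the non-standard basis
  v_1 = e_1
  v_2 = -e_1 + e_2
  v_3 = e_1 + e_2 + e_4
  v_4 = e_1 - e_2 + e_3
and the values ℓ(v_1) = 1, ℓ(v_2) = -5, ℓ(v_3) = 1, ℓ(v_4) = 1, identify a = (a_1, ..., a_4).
a = (1, -4, -4, 4)

Write a = (a_1, ..., a_4) in the standard basis. For each basis vector v_i, ℓ(v_i) = <v_i, a> is a linear equation in the a_j's. Collect the n equations into a matrix system V a = ℓ, where row i of V is v_i (expressed in the standard basis). Since V is invertible (lower-triangular with 1s on the diagonal, up to permutation), solve by back-substitution:
  V =
[[1, 0, 0, 0],
 [-1, 1, 0, 0],
 [1, 1, 0, 1],
 [1, -1, 1, 0]]
  V a = (1, -5, 1, 1)
Solving gives a = (1, -4, -4, 4).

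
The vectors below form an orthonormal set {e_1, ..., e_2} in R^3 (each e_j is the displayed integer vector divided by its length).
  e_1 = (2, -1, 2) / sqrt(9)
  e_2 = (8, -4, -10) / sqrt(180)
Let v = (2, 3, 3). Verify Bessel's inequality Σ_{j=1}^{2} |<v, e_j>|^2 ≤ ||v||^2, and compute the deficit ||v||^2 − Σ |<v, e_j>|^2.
Σ |<v, e_j>|^2 = 46/5; ||v||^2 = 22; deficit = 64/5

Write each e_j = u_j / sqrt(<u_j, u_j>) where u_j is the displayed integer vector. Then <v, e_j> = <v, u_j> / sqrt(<u_j, u_j>), so |<v, e_j>|^2 = <v, u_j>^2 / <u_j, u_j>.
Coefficients: <v, e_1> = 7/sqrt(9), <v, e_2> = -26/sqrt(180).
Square and sum: Σ |<v, e_j>|^2 = 46/5.
Compute ||v||^2 = v·v = 22.
Deficit = 22 − 46/5 = 64/5 ≥ 0, confirming Bessel's inequality. (The deficit equals ||v − Σ <v,e_j> e_j||^2, the squared distance from v to span{e_j}.)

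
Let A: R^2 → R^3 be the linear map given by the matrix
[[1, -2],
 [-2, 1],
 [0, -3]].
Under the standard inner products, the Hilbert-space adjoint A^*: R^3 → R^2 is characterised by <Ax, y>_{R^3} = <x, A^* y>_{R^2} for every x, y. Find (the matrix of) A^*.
A^* = A^T =
[[1, -2, 0],
 [-2, 1, -3]]

For real matrices with standard dot products, the defining identity <Ax, y> = <x, A^* y> gives (Ax)^T y = x^T (A^*) y, i.e. x^T A^T y = x^T (A^*) y. Since this holds for all x, y, we must have A^* = A^T. Therefore
A^* =
[[1, -2, 0],
 [-2, 1, -3]].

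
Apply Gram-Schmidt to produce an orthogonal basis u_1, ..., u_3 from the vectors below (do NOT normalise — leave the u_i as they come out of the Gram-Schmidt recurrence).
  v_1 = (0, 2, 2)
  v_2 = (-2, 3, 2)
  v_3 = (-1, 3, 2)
Orthogonal basis:
  u_1 = (0, 2, 2)
  u_2 = (-2, 1/2, -1/2)
  u_3 = (1/9, 2/9, -2/9)

Apply the Gram-Schmidt recurrence
  u_1 = v_1
  u_i = v_i − Σ_{j<i} ((v_i · u_j) / (u_j · u_j)) · u_j.

Step by step this gives:
  u_1 = (0, 2, 2)
  u_2 = (-2, 1/2, -1/2)
  u_3 = (1/9, 2/9, -2/9)

Orthogonality check:
  u_2 · u_1 = 0 (should be 0)
  u_3 · u_1 = 0 (should be 0)
  u_3 · u_2 = 0 (should be 0)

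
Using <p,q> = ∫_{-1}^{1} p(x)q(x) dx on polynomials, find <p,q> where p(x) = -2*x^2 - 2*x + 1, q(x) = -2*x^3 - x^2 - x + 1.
<p,q> = 56/15

Expand the product: p(x)·q(x) = 4*x^5 + 6*x^4 + 2*x^3 - x^2 - 3*x + 1.
∫_{-1}^{1} of each monomial x^k gives [2/(k+1) if k even, 0 if k odd]. Integrating term-by-term (or equivalently evaluating the antiderivative F(x) = 2*x^6/3 + 6*x^5/5 + x^4/2 - x^3/3 - 3*x^2/2 + x at the endpoints):
  F(1) − F(−1) = 23/15 − (-11/5) = 56/15.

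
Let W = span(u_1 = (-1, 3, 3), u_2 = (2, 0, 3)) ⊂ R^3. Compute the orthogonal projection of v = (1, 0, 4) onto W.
proj_W(v) = (37/22, 15/22, 39/11)

Set up U = [u_1 | ... | u_2] ∈ R^(3×2). The projector onto W = col(U) is P = U (U^T U)^(-1) U^T.
Compute U^T U =
  [19, 7]
  [7, 13],
and U^T v = (11, 14).
Solve U^T U · c = U^T v for the coefficients: c = (5/22, 21/22). The projection is proj_W(v) = U c.
Check: (v - proj_W(v)) · u_1 = 0  (should be 0).
Check: (v - proj_W(v)) · u_2 = 0  (should be 0).
Result: proj_W(v) = (37/22, 15/22, 39/11).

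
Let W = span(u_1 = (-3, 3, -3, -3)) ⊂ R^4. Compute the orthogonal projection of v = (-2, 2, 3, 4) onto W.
proj_W(v) = (3/4, -3/4, 3/4, 3/4)

Set up U = [u_1 | ... | u_1] ∈ R^(4×1). The projector onto W = col(U) is P = U (U^T U)^(-1) U^T.
Compute U^T U =
  [36],
and U^T v = (-9).
Solve U^T U · c = U^T v for the coefficients: c = (-1/4). The projection is proj_W(v) = U c.
Check: (v - proj_W(v)) · u_1 = 0  (should be 0).
Result: proj_W(v) = (3/4, -3/4, 3/4, 3/4).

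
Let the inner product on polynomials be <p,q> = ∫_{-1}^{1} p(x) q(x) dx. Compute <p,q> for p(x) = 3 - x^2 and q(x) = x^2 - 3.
<p,q> = -72/5

Expand the product: p(x)·q(x) = -x^4 + 6*x^2 - 9.
∫_{-1}^{1} of each monomial x^k gives [2/(k+1) if k even, 0 if k odd]. Integrating term-by-term (or equivalently evaluating the antiderivative F(x) = -x^5/5 + 2*x^3 - 9*x at the endpoints):
  F(1) − F(−1) = -36/5 − (36/5) = -72/5.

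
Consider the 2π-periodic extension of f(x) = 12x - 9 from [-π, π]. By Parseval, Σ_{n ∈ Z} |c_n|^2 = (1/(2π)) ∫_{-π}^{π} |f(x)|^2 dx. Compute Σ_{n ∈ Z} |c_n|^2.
Σ |c_n|^2 = 48π^2 + 81

Expand and integrate term by term over [-π, π]:
  ∫ (12x)^2 dx = 144·(2π^3/3); ∫ 2·12·(-9)·x dx = 0 (odd integrand); ∫ (-9)^2 dx = 81·2π.
So (1/(2π)) ∫_{-π}^{π} (12x - 9)^2 dx = 144π^2/3 + 81 = 48π^2 + 81.
Parseval ⇒ Σ |c_n|^2 = 48π^2 + 81.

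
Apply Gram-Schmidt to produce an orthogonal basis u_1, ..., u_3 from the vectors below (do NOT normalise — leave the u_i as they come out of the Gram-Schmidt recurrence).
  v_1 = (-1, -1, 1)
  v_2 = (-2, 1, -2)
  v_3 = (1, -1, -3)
Orthogonal basis:
  u_1 = (-1, -1, 1)
  u_2 = (-7/3, 2/3, -5/3)
  u_3 = (7/13, -28/13, -21/13)

Apply the Gram-Schmidt recurrence
  u_1 = v_1
  u_i = v_i − Σ_{j<i} ((v_i · u_j) / (u_j · u_j)) · u_j.

Step by step this gives:
  u_1 = (-1, -1, 1)
  u_2 = (-7/3, 2/3, -5/3)
  u_3 = (7/13, -28/13, -21/13)

Orthogonality check:
  u_2 · u_1 = 0 (should be 0)
  u_3 · u_1 = 0 (should be 0)
  u_3 · u_2 = 0 (should be 0)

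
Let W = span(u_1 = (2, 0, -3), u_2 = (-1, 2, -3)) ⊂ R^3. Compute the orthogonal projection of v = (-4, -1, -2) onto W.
proj_W(v) = (-286/133, 236/133, -102/133)

Set up U = [u_1 | ... | u_2] ∈ R^(3×2). The projector onto W = col(U) is P = U (U^T U)^(-1) U^T.
Compute U^T U =
  [13, 7]
  [7, 14],
and U^T v = (-2, 8).
Solve U^T U · c = U^T v for the coefficients: c = (-12/19, 118/133). The projection is proj_W(v) = U c.
Check: (v - proj_W(v)) · u_1 = 0  (should be 0).
Check: (v - proj_W(v)) · u_2 = 0  (should be 0).
Result: proj_W(v) = (-286/133, 236/133, -102/133).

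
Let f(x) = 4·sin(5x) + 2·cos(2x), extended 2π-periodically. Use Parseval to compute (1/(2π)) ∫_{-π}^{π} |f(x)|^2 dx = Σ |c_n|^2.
Σ |c_n|^2 = 10

Expand |f|^2 and use orthogonality of {sin(nx), cos(mx)} on [-π, π]:
  ∫_{-π}^{π} sin(nx)^2 dx = π, ∫ cos(mx)^2 dx = π, and cross terms integrate to 0.
So ∫_{-π}^{π} f(x)^2 dx = 4^2 · π + 2^2 · π = (16 + 4)π.
Divide by 2π: (16 + 4)/2 = 10.
By Parseval, this equals Σ |c_n|^2.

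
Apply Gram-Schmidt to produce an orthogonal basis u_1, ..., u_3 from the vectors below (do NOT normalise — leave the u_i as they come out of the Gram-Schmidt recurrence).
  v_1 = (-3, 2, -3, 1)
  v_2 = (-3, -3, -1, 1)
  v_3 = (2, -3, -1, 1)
Orthogonal basis:
  u_1 = (-3, 2, -3, 1)
  u_2 = (-48/23, -83/23, -2/23, 16/23)
  u_3 = (250/137, -110/137, -275/137, 145/137)

Apply the Gram-Schmidt recurrence
  u_1 = v_1
  u_i = v_i − Σ_{j<i} ((v_i · u_j) / (u_j · u_j)) · u_j.

Step by step this gives:
  u_1 = (-3, 2, -3, 1)
  u_2 = (-48/23, -83/23, -2/23, 16/23)
  u_3 = (250/137, -110/137, -275/137, 145/137)

Orthogonality check:
  u_2 · u_1 = 0 (should be 0)
  u_3 · u_1 = 0 (should be 0)
  u_3 · u_2 = 0 (should be 0)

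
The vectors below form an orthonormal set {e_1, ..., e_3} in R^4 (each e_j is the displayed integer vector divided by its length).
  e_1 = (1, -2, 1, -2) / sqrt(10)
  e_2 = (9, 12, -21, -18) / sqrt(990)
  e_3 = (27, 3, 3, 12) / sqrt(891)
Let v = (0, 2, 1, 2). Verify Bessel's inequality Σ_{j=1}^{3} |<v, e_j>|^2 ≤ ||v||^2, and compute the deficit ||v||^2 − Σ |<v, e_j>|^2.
Σ |<v, e_j>|^2 = 65/9; ||v||^2 = 9; deficit = 16/9

Write each e_j = u_j / sqrt(<u_j, u_j>) where u_j is the displayed integer vector. Then <v, e_j> = <v, u_j> / sqrt(<u_j, u_j>), so |<v, e_j>|^2 = <v, u_j>^2 / <u_j, u_j>.
Coefficients: <v, e_1> = -7/sqrt(10), <v, e_2> = -33/sqrt(990), <v, e_3> = 33/sqrt(891).
Square and sum: Σ |<v, e_j>|^2 = 65/9.
Compute ||v||^2 = v·v = 9.
Deficit = 9 − 65/9 = 16/9 ≥ 0, confirming Bessel's inequality. (The deficit equals ||v − Σ <v,e_j> e_j||^2, the squared distance from v to span{e_j}.)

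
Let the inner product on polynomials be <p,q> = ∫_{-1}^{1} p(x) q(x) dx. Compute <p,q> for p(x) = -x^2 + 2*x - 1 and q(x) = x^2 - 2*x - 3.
<p,q> = 64/15

Expand the product: p(x)·q(x) = -x^4 + 4*x^3 - 2*x^2 - 4*x + 3.
∫_{-1}^{1} of each monomial x^k gives [2/(k+1) if k even, 0 if k odd]. Integrating term-by-term (or equivalently evaluating the antiderivative F(x) = -x^5/5 + x^4 - 2*x^3/3 - 2*x^2 + 3*x at the endpoints):
  F(1) − F(−1) = 17/15 − (-47/15) = 64/15.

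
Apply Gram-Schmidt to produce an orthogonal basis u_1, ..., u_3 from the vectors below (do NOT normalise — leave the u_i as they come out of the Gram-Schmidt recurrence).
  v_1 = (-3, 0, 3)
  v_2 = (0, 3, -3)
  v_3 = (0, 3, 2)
Orthogonal basis:
  u_1 = (-3, 0, 3)
  u_2 = (-3/2, 3, -3/2)
  u_3 = (5/3, 5/3, 5/3)

Apply the Gram-Schmidt recurrence
  u_1 = v_1
  u_i = v_i − Σ_{j<i} ((v_i · u_j) / (u_j · u_j)) · u_j.

Step by step this gives:
  u_1 = (-3, 0, 3)
  u_2 = (-3/2, 3, -3/2)
  u_3 = (5/3, 5/3, 5/3)

Orthogonality check:
  u_2 · u_1 = 0 (should be 0)
  u_3 · u_1 = 0 (should be 0)
  u_3 · u_2 = 0 (should be 0)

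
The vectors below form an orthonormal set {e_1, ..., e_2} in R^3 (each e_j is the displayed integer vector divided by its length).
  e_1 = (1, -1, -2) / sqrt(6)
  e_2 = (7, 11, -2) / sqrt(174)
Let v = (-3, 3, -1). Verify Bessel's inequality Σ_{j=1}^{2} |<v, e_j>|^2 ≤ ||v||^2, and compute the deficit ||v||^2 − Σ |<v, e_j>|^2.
Σ |<v, e_j>|^2 = 110/29; ||v||^2 = 19; deficit = 441/29

Write each e_j = u_j / sqrt(<u_j, u_j>) where u_j is the displayed integer vector. Then <v, e_j> = <v, u_j> / sqrt(<u_j, u_j>), so |<v, e_j>|^2 = <v, u_j>^2 / <u_j, u_j>.
Coefficients: <v, e_1> = -4/sqrt(6), <v, e_2> = 14/sqrt(174).
Square and sum: Σ |<v, e_j>|^2 = 110/29.
Compute ||v||^2 = v·v = 19.
Deficit = 19 − 110/29 = 441/29 ≥ 0, confirming Bessel's inequality. (The deficit equals ||v − Σ <v,e_j> e_j||^2, the squared distance from v to span{e_j}.)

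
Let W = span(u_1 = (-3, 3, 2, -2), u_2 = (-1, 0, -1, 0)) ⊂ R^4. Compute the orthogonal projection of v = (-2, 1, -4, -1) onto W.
proj_W(v) = (-3, 0, -3, 0)

Set up U = [u_1 | ... | u_2] ∈ R^(4×2). The projector onto W = col(U) is P = U (U^T U)^(-1) U^T.
Compute U^T U =
  [26, 1]
  [1, 2],
and U^T v = (3, 6).
Solve U^T U · c = U^T v for the coefficients: c = (0, 3). The projection is proj_W(v) = U c.
Check: (v - proj_W(v)) · u_1 = 0  (should be 0).
Check: (v - proj_W(v)) · u_2 = 0  (should be 0).
Result: proj_W(v) = (-3, 0, -3, 0).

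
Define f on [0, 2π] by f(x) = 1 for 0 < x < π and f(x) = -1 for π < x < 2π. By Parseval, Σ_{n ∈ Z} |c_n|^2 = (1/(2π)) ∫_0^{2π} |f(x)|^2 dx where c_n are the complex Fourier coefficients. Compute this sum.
Σ |c_n|^2 = 1

Parseval equates the L^2 energy of f (normalised by 1/(2π)) with the ℓ^2 sum of its Fourier coefficients: (1/(2π)) ∫_0^{2π} |f|^2 = Σ |c_n|^2.
Compute the left side: (1/(2π)) [∫_0^π 1^2 dx + ∫_π^{2π} (-1)^2 dx] = (1/(2π)) · (1π + 1π) = (1 + 1)/2 = 1.
So Σ_{n ∈ Z} |c_n|^2 = 1.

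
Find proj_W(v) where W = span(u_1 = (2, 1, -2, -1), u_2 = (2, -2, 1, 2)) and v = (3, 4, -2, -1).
proj_W(v) = (17/7, 27/14, -22/7, -27/14)

Set up U = [u_1 | ... | u_2] ∈ R^(4×2). The projector onto W = col(U) is P = U (U^T U)^(-1) U^T.
Compute U^T U =
  [10, -2]
  [-2, 13],
and U^T v = (15, -6).
Solve U^T U · c = U^T v for the coefficients: c = (61/42, -5/21). The projection is proj_W(v) = U c.
Check: (v - proj_W(v)) · u_1 = 0  (should be 0).
Check: (v - proj_W(v)) · u_2 = 0  (should be 0).
Result: proj_W(v) = (17/7, 27/14, -22/7, -27/14).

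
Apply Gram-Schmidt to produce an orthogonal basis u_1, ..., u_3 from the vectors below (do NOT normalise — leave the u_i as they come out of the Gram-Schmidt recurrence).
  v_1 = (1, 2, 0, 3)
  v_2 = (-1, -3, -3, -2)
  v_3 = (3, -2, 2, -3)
Orthogonal basis:
  u_1 = (1, 2, 0, 3)
  u_2 = (-1/14, -8/7, -3, 11/14)
  u_3 = (562/153, -188/153, 14/51, -62/153)

Apply the Gram-Schmidt recurrence
  u_1 = v_1
  u_i = v_i − Σ_{j<i} ((v_i · u_j) / (u_j · u_j)) · u_j.

Step by step this gives:
  u_1 = (1, 2, 0, 3)
  u_2 = (-1/14, -8/7, -3, 11/14)
  u_3 = (562/153, -188/153, 14/51, -62/153)

Orthogonality check:
  u_2 · u_1 = 0 (should be 0)
  u_3 · u_1 = 0 (should be 0)
  u_3 · u_2 = 0 (should be 0)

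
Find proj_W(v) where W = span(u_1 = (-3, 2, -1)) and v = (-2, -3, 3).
proj_W(v) = (9/14, -3/7, 3/14)

Set up U = [u_1 | ... | u_1] ∈ R^(3×1). The projector onto W = col(U) is P = U (U^T U)^(-1) U^T.
Compute U^T U =
  [14],
and U^T v = (-3).
Solve U^T U · c = U^T v for the coefficients: c = (-3/14). The projection is proj_W(v) = U c.
Check: (v - proj_W(v)) · u_1 = 0  (should be 0).
Result: proj_W(v) = (9/14, -3/7, 3/14).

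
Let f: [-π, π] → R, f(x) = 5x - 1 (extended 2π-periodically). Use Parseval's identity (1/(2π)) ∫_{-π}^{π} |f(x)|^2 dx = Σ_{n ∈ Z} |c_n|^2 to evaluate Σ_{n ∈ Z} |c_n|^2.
Σ |c_n|^2 = 25π^2/3 + 1

Expand and integrate term by term over [-π, π]:
  ∫ (5x)^2 dx = 25·(2π^3/3); ∫ 2·5·(-1)·x dx = 0 (odd integrand); ∫ (-1)^2 dx = 1·2π.
So (1/(2π)) ∫_{-π}^{π} (5x - 1)^2 dx = 25π^2/3 + 1 = 25π^2/3 + 1.
Parseval ⇒ Σ |c_n|^2 = 25π^2/3 + 1.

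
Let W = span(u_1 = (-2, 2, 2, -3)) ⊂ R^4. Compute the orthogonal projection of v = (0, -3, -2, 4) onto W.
proj_W(v) = (44/21, -44/21, -44/21, 22/7)

Set up U = [u_1 | ... | u_1] ∈ R^(4×1). The projector onto W = col(U) is P = U (U^T U)^(-1) U^T.
Compute U^T U =
  [21],
and U^T v = (-22).
Solve U^T U · c = U^T v for the coefficients: c = (-22/21). The projection is proj_W(v) = U c.
Check: (v - proj_W(v)) · u_1 = 0  (should be 0).
Result: proj_W(v) = (44/21, -44/21, -44/21, 22/7).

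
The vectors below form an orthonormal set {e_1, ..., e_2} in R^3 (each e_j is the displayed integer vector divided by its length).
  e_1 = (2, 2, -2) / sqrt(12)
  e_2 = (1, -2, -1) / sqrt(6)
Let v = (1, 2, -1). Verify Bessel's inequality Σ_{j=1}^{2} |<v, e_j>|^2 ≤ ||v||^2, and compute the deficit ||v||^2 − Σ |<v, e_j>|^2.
Σ |<v, e_j>|^2 = 6; ||v||^2 = 6; deficit = 0

Write each e_j = u_j / sqrt(<u_j, u_j>) where u_j is the displayed integer vector. Then <v, e_j> = <v, u_j> / sqrt(<u_j, u_j>), so |<v, e_j>|^2 = <v, u_j>^2 / <u_j, u_j>.
Coefficients: <v, e_1> = 8/sqrt(12), <v, e_2> = -2/sqrt(6).
Square and sum: Σ |<v, e_j>|^2 = 6.
Compute ||v||^2 = v·v = 6.
Deficit = 6 − 6 = 0 ≥ 0, confirming Bessel's inequality. (The deficit equals ||v − Σ <v,e_j> e_j||^2, the squared distance from v to span{e_j}.)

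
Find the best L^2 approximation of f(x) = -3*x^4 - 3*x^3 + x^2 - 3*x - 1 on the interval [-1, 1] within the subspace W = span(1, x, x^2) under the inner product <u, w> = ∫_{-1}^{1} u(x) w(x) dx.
g(x) = -11*x^2/7 - 24*x/5 - 26/35

The best approximation g ∈ W is the orthogonal projection of f onto W. Writing g = a_0 + a_1 x + a_2 x^2, the coefficients solve the normal equations G · a = b where
  G_{ij} = <φ_i, φ_j> and b_i = <f, φ_i>, with φ_0 = 1, φ_1 = x, φ_2 = x^2.
G =
  [2, 0, 2/3]
  [0, 2/3, 0]
  [2/3, 0, 2/5],
b = (-38/15, -16/5, -118/105).
Solving gives a_0 = -26/35, a_1 = -24/5, a_2 = -11/7, so
  g(x) = -11*x^2/7 - 24*x/5 - 26/35.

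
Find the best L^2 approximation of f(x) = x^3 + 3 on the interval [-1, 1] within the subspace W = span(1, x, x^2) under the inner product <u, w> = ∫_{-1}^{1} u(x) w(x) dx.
g(x) = 3*x/5 + 3

The best approximation g ∈ W is the orthogonal projection of f onto W. Writing g = a_0 + a_1 x + a_2 x^2, the coefficients solve the normal equations G · a = b where
  G_{ij} = <φ_i, φ_j> and b_i = <f, φ_i>, with φ_0 = 1, φ_1 = x, φ_2 = x^2.
G =
  [2, 0, 2/3]
  [0, 2/3, 0]
  [2/3, 0, 2/5],
b = (6, 2/5, 2).
Solving gives a_0 = 3, a_1 = 3/5, a_2 = 0, so
  g(x) = 3*x/5 + 3.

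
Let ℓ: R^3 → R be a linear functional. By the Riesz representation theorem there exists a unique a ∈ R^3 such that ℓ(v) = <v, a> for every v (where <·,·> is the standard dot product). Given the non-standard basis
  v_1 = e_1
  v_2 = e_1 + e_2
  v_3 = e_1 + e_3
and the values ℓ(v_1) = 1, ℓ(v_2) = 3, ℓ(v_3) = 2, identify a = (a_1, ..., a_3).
a = (1, 2, 1)

Write a = (a_1, ..., a_3) in the standard basis. For each basis vector v_i, ℓ(v_i) = <v_i, a> is a linear equation in the a_j's. Collect the n equations into a matrix system V a = ℓ, where row i of V is v_i (expressed in the standard basis). Since V is invertible (lower-triangular with 1s on the diagonal, up to permutation), solve by back-substitution:
  V =
[[1, 0, 0],
 [1, 1, 0],
 [1, 0, 1]]
  V a = (1, 3, 2)
Solving gives a = (1, 2, 1).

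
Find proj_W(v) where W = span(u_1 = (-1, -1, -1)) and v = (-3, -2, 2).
proj_W(v) = (-1, -1, -1)

Set up U = [u_1 | ... | u_1] ∈ R^(3×1). The projector onto W = col(U) is P = U (U^T U)^(-1) U^T.
Compute U^T U =
  [3],
and U^T v = (3).
Solve U^T U · c = U^T v for the coefficients: c = (1). The projection is proj_W(v) = U c.
Check: (v - proj_W(v)) · u_1 = 0  (should be 0).
Result: proj_W(v) = (-1, -1, -1).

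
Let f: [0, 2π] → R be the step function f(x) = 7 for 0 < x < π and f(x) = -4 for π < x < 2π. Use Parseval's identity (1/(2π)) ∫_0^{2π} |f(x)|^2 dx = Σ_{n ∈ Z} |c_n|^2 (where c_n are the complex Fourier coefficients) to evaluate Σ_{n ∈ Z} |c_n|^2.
Σ |c_n|^2 = 65/2

Parseval equates the L^2 energy of f (normalised by 1/(2π)) with the ℓ^2 sum of its Fourier coefficients: (1/(2π)) ∫_0^{2π} |f|^2 = Σ |c_n|^2.
Compute the left side: (1/(2π)) [∫_0^π 7^2 dx + ∫_π^{2π} (-4)^2 dx] = (1/(2π)) · (49π + 16π) = (49 + 16)/2 = 65/2.
So Σ_{n ∈ Z} |c_n|^2 = 65/2.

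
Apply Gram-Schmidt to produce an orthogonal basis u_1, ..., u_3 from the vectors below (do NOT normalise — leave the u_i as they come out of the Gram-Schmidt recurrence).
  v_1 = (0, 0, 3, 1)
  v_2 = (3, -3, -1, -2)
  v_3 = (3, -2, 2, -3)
Orthogonal basis:
  u_1 = (0, 0, 3, 1)
  u_2 = (3, -3, 1/2, -3/2)
  u_3 = (0, 1, 3/5, -9/5)

Apply the Gram-Schmidt recurrence
  u_1 = v_1
  u_i = v_i − Σ_{j<i} ((v_i · u_j) / (u_j · u_j)) · u_j.

Step by step this gives:
  u_1 = (0, 0, 3, 1)
  u_2 = (3, -3, 1/2, -3/2)
  u_3 = (0, 1, 3/5, -9/5)

Orthogonality check:
  u_2 · u_1 = 0 (should be 0)
  u_3 · u_1 = 0 (should be 0)
  u_3 · u_2 = 0 (should be 0)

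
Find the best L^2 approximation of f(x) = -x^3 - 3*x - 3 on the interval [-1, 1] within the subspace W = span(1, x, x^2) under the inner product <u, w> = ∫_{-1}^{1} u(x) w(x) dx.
g(x) = -18*x/5 - 3

The best approximation g ∈ W is the orthogonal projection of f onto W. Writing g = a_0 + a_1 x + a_2 x^2, the coefficients solve the normal equations G · a = b where
  G_{ij} = <φ_i, φ_j> and b_i = <f, φ_i>, with φ_0 = 1, φ_1 = x, φ_2 = x^2.
G =
  [2, 0, 2/3]
  [0, 2/3, 0]
  [2/3, 0, 2/5],
b = (-6, -12/5, -2).
Solving gives a_0 = -3, a_1 = -18/5, a_2 = 0, so
  g(x) = -18*x/5 - 3.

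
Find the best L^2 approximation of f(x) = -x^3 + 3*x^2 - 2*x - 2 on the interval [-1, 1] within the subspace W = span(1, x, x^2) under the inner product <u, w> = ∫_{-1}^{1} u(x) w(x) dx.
g(x) = 3*x^2 - 13*x/5 - 2

The best approximation g ∈ W is the orthogonal projection of f onto W. Writing g = a_0 + a_1 x + a_2 x^2, the coefficients solve the normal equations G · a = b where
  G_{ij} = <φ_i, φ_j> and b_i = <f, φ_i>, with φ_0 = 1, φ_1 = x, φ_2 = x^2.
G =
  [2, 0, 2/3]
  [0, 2/3, 0]
  [2/3, 0, 2/5],
b = (-2, -26/15, -2/15).
Solving gives a_0 = -2, a_1 = -13/5, a_2 = 3, so
  g(x) = 3*x^2 - 13*x/5 - 2.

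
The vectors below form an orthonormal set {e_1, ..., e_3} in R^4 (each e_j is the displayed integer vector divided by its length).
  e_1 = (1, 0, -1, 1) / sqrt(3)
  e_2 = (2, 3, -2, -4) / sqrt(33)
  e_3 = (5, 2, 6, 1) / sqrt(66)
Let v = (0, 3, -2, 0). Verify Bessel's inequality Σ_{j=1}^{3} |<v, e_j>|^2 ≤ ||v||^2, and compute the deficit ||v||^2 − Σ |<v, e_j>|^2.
Σ |<v, e_j>|^2 = 7; ||v||^2 = 13; deficit = 6

Write each e_j = u_j / sqrt(<u_j, u_j>) where u_j is the displayed integer vector. Then <v, e_j> = <v, u_j> / sqrt(<u_j, u_j>), so |<v, e_j>|^2 = <v, u_j>^2 / <u_j, u_j>.
Coefficients: <v, e_1> = 2/sqrt(3), <v, e_2> = 13/sqrt(33), <v, e_3> = -6/sqrt(66).
Square and sum: Σ |<v, e_j>|^2 = 7.
Compute ||v||^2 = v·v = 13.
Deficit = 13 − 7 = 6 ≥ 0, confirming Bessel's inequality. (The deficit equals ||v − Σ <v,e_j> e_j||^2, the squared distance from v to span{e_j}.)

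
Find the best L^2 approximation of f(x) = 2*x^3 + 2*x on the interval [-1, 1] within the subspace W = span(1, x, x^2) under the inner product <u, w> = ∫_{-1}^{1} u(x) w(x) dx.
g(x) = 16*x/5

The best approximation g ∈ W is the orthogonal projection of f onto W. Writing g = a_0 + a_1 x + a_2 x^2, the coefficients solve the normal equations G · a = b where
  G_{ij} = <φ_i, φ_j> and b_i = <f, φ_i>, with φ_0 = 1, φ_1 = x, φ_2 = x^2.
G =
  [2, 0, 2/3]
  [0, 2/3, 0]
  [2/3, 0, 2/5],
b = (0, 32/15, 0).
Solving gives a_0 = 0, a_1 = 16/5, a_2 = 0, so
  g(x) = 16*x/5.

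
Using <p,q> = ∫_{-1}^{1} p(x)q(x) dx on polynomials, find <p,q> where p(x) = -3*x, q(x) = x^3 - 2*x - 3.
<p,q> = 14/5

Expand the product: p(x)·q(x) = -3*x^4 + 6*x^2 + 9*x.
∫_{-1}^{1} of each monomial x^k gives [2/(k+1) if k even, 0 if k odd]. Integrating term-by-term (or equivalently evaluating the antiderivative F(x) = -3*x^5/5 + 2*x^3 + 9*x^2/2 at the endpoints):
  F(1) − F(−1) = 59/10 − (31/10) = 14/5.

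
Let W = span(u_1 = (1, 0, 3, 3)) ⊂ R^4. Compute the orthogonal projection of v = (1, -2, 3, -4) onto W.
proj_W(v) = (-2/19, 0, -6/19, -6/19)

Set up U = [u_1 | ... | u_1] ∈ R^(4×1). The projector onto W = col(U) is P = U (U^T U)^(-1) U^T.
Compute U^T U =
  [19],
and U^T v = (-2).
Solve U^T U · c = U^T v for the coefficients: c = (-2/19). The projection is proj_W(v) = U c.
Check: (v - proj_W(v)) · u_1 = 0  (should be 0).
Result: proj_W(v) = (-2/19, 0, -6/19, -6/19).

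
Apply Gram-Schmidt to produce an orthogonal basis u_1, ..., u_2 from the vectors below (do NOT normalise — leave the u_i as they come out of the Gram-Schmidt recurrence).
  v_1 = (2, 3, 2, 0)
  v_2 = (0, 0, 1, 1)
Orthogonal basis:
  u_1 = (2, 3, 2, 0)
  u_2 = (-4/17, -6/17, 13/17, 1)

Apply the Gram-Schmidt recurrence
  u_1 = v_1
  u_i = v_i − Σ_{j<i} ((v_i · u_j) / (u_j · u_j)) · u_j.

Step by step this gives:
  u_1 = (2, 3, 2, 0)
  u_2 = (-4/17, -6/17, 13/17, 1)

Orthogonality check:
  u_2 · u_1 = 0 (should be 0)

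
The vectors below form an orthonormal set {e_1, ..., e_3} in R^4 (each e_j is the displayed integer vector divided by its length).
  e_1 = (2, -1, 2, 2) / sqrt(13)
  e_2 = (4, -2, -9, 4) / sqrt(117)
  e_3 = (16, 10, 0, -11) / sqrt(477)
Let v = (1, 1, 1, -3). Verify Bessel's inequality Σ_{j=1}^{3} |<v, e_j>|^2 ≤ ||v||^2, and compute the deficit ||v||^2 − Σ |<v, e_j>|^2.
Σ |<v, e_j>|^2 = 587/53; ||v||^2 = 12; deficit = 49/53

Write each e_j = u_j / sqrt(<u_j, u_j>) where u_j is the displayed integer vector. Then <v, e_j> = <v, u_j> / sqrt(<u_j, u_j>), so |<v, e_j>|^2 = <v, u_j>^2 / <u_j, u_j>.
Coefficients: <v, e_1> = -3/sqrt(13), <v, e_2> = -19/sqrt(117), <v, e_3> = 59/sqrt(477).
Square and sum: Σ |<v, e_j>|^2 = 587/53.
Compute ||v||^2 = v·v = 12.
Deficit = 12 − 587/53 = 49/53 ≥ 0, confirming Bessel's inequality. (The deficit equals ||v − Σ <v,e_j> e_j||^2, the squared distance from v to span{e_j}.)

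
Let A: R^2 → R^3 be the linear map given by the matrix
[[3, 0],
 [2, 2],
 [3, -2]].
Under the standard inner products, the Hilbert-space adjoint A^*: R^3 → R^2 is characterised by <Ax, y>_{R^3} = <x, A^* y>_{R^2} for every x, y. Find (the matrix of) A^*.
A^* = A^T =
[[3, 2, 3],
 [0, 2, -2]]

For real matrices with standard dot products, the defining identity <Ax, y> = <x, A^* y> gives (Ax)^T y = x^T (A^*) y, i.e. x^T A^T y = x^T (A^*) y. Since this holds for all x, y, we must have A^* = A^T. Therefore
A^* =
[[3, 2, 3],
 [0, 2, -2]].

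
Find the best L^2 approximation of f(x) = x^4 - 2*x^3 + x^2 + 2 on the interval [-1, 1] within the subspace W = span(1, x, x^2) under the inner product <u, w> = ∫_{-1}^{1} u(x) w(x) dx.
g(x) = 13*x^2/7 - 6*x/5 + 67/35

The best approximation g ∈ W is the orthogonal projection of f onto W. Writing g = a_0 + a_1 x + a_2 x^2, the coefficients solve the normal equations G · a = b where
  G_{ij} = <φ_i, φ_j> and b_i = <f, φ_i>, with φ_0 = 1, φ_1 = x, φ_2 = x^2.
G =
  [2, 0, 2/3]
  [0, 2/3, 0]
  [2/3, 0, 2/5],
b = (76/15, -4/5, 212/105).
Solving gives a_0 = 67/35, a_1 = -6/5, a_2 = 13/7, so
  g(x) = 13*x^2/7 - 6*x/5 + 67/35.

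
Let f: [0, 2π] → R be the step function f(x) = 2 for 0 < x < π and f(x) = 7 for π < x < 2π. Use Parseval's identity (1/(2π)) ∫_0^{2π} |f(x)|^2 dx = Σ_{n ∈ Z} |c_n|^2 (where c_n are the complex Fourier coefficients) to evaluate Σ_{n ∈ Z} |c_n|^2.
Σ |c_n|^2 = 53/2

Parseval equates the L^2 energy of f (normalised by 1/(2π)) with the ℓ^2 sum of its Fourier coefficients: (1/(2π)) ∫_0^{2π} |f|^2 = Σ |c_n|^2.
Compute the left side: (1/(2π)) [∫_0^π 2^2 dx + ∫_π^{2π} 7^2 dx] = (1/(2π)) · (4π + 49π) = (4 + 49)/2 = 53/2.
So Σ_{n ∈ Z} |c_n|^2 = 53/2.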